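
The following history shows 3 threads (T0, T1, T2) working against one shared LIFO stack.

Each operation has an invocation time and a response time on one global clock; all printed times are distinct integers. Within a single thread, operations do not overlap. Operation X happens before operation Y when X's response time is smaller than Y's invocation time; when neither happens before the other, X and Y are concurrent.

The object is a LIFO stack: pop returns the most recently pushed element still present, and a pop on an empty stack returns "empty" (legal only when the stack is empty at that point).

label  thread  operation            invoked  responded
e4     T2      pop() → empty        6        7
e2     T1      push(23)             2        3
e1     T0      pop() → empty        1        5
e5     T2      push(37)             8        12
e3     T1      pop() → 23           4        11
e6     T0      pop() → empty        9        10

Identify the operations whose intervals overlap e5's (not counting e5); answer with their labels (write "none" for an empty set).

e3, e6

e5 runs from 8 to 12; window-overlapping ops are concurrent
e1 [1,5]: before
e2 [2,3]: before
e3 [4,11]: concurrent
e4 [6,7]: before
e6 [9,10]: concurrent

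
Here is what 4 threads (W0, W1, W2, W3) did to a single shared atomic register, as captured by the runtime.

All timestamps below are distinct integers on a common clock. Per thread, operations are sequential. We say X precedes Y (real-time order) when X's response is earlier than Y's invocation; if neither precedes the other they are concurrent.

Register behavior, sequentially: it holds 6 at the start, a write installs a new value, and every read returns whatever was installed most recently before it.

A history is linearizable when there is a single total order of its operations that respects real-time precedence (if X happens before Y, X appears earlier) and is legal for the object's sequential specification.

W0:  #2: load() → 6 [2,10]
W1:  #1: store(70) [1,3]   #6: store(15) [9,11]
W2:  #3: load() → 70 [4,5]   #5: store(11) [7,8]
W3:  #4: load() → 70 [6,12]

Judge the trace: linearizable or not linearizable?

a witness: #2, #1, #3, #4, #5, #6
step 1: #2 load() → 6 — value 6
step 2: #1 store(70) — value 70
step 3: #3 load() → 70 — value 70
step 4: #4 load() → 70 — value 70
step 5: #5 store(11) — value 11
step 6: #6 store(15) — value 15

linearizable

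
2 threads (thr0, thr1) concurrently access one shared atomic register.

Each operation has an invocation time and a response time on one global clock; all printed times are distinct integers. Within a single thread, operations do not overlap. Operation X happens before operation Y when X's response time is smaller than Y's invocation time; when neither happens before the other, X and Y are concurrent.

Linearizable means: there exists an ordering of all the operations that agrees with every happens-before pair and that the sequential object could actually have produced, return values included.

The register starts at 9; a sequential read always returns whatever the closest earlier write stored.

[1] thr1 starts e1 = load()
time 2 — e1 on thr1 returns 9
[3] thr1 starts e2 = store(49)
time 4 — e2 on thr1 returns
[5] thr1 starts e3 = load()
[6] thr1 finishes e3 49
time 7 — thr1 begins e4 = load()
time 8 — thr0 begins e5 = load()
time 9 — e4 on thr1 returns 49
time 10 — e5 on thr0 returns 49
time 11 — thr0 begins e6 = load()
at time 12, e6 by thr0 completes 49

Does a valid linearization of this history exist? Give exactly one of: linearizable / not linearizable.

linearizable

one valid linearization: e1, e2, e3, e4, e5, e6
step 1: e1 load() → 9 — value 9
step 2: e2 store(49) — value 49
step 3: e3 load() → 49 — value 49
step 4: e4 load() → 49 — value 49
step 5: e5 load() → 49 — value 49
step 6: e6 load() → 49 — value 49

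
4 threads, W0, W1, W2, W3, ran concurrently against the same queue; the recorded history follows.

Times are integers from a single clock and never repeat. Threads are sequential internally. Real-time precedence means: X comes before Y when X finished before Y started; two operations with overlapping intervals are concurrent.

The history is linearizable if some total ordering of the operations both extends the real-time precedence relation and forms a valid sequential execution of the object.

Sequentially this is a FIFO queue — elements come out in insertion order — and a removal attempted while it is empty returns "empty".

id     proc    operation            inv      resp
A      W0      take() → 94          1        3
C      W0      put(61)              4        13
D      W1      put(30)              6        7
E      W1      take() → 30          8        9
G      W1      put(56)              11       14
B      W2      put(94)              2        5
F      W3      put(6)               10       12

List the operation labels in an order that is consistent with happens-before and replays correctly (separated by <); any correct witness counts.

1. B put(94), leaving queue <94>
2. A take() → 94, leaving queue <>
3. D put(30), leaving queue <30>
4. C put(61), leaving queue <30,61>
5. E take() → 30, leaving queue <61>
6. F put(6), leaving queue <61,6>
7. G put(56), leaving queue <61,6,56>

B < A < D < C < E < F < G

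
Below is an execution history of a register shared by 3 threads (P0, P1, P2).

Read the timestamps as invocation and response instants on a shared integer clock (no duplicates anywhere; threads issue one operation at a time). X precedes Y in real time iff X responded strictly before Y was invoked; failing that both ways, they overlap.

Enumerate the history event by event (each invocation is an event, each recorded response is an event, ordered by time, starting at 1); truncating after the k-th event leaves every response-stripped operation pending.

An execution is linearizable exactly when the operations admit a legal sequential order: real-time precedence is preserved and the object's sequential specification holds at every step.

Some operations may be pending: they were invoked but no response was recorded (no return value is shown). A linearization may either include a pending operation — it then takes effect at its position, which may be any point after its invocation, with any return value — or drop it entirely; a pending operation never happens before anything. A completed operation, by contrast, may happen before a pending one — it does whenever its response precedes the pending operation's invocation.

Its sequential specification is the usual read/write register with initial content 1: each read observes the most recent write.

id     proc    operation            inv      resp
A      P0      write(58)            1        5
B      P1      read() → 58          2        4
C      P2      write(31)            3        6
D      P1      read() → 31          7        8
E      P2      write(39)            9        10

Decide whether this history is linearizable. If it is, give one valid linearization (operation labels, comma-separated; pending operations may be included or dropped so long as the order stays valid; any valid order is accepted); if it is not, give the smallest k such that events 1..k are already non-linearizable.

1. A write(58), leaving value 58
2. B read() → 58, leaving value 58
3. C write(31), leaving value 31
4. D read() → 31, leaving value 31
5. E write(39), leaving value 39

linearizable — witness: A, B, C, D, E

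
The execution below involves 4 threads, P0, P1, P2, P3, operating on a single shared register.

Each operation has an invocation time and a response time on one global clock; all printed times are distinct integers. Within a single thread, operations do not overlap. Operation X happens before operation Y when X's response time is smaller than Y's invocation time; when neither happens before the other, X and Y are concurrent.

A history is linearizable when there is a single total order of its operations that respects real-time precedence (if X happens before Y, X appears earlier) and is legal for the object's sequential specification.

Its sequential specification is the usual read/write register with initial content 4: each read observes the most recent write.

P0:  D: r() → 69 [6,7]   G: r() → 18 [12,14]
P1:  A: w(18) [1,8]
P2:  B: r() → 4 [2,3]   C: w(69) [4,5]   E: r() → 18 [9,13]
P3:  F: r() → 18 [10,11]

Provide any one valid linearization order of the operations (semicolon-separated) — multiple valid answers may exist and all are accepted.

after step 1 (B r() → 4): value 4
after step 2 (C w(69)): value 69
after step 3 (D r() → 69): value 69
after step 4 (A w(18)): value 18
after step 5 (E r() → 18): value 18
after step 6 (F r() → 18): value 18
after step 7 (G r() → 18): value 18

B; C; D; A; E; F; G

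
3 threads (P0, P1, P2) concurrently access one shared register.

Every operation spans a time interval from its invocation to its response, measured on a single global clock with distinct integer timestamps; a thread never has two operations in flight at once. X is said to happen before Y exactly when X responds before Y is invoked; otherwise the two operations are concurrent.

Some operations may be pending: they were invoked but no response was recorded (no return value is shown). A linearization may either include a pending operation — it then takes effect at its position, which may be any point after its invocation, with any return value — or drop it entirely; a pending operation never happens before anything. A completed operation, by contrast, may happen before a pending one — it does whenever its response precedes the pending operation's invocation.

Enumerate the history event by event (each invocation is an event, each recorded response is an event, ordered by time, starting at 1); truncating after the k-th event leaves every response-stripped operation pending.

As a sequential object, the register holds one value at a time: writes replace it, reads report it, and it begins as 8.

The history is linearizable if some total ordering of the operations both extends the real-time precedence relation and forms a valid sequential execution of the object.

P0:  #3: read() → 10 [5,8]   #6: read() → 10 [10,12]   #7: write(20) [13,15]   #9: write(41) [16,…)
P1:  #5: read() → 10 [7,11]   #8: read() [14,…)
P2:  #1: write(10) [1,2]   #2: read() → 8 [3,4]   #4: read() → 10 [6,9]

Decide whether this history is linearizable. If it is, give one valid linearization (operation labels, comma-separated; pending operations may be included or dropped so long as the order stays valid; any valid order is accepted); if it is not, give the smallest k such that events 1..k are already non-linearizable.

cut after 3 events: linearizable; cut after 4 events (#2 responds, time 4): not linearizable
a single order respects real time; the 2 completed register operations fail replay along it
sample order #1, #2 stalls at step 2 — #2 read() → 8 has no legal effect

not linearizable — minimal violating prefix: 4 events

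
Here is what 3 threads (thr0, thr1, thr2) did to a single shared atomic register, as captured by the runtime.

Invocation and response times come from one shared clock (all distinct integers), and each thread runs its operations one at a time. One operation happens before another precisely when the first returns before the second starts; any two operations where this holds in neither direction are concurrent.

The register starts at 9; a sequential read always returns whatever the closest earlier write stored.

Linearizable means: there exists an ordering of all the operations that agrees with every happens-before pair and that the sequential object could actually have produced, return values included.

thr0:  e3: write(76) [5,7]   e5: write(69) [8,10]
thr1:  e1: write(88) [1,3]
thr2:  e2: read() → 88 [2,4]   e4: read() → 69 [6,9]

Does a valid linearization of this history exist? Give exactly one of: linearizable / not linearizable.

linearizable

witness order: e1, e2, e3, e5, e4
step 1: e1 write(88) — value 88
step 2: e2 read() → 88 — value 88
step 3: e3 write(76) — value 76
step 4: e5 write(69) — value 69
step 5: e4 read() → 69 — value 69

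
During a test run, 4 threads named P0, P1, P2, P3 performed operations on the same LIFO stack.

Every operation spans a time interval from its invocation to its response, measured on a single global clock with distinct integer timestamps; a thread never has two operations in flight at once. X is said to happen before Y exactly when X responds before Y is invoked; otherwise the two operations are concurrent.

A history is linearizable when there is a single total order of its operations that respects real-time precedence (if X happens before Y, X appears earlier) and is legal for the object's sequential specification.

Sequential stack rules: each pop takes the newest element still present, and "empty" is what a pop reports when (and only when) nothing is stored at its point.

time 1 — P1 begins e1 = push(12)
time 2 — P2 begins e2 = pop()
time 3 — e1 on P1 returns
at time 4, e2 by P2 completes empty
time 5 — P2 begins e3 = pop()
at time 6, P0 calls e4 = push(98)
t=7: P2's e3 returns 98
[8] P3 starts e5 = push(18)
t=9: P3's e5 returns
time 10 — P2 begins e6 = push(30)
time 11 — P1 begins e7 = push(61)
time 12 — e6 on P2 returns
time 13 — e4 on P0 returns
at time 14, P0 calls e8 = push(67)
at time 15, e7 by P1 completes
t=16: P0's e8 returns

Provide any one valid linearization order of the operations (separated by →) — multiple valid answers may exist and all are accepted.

1. e2 pop() → empty, leaving stack <>
2. e1 push(12), leaving stack <12>
3. e4 push(98), leaving stack <12,98>
4. e3 pop() → 98, leaving stack <12>
5. e5 push(18), leaving stack <12,18>
6. e6 push(30), leaving stack <12,18,30>
7. e7 push(61), leaving stack <12,18,30,61>
8. e8 push(67), leaving stack <12,18,30,61,67>

e2 → e1 → e4 → e3 → e5 → e6 → e7 → e8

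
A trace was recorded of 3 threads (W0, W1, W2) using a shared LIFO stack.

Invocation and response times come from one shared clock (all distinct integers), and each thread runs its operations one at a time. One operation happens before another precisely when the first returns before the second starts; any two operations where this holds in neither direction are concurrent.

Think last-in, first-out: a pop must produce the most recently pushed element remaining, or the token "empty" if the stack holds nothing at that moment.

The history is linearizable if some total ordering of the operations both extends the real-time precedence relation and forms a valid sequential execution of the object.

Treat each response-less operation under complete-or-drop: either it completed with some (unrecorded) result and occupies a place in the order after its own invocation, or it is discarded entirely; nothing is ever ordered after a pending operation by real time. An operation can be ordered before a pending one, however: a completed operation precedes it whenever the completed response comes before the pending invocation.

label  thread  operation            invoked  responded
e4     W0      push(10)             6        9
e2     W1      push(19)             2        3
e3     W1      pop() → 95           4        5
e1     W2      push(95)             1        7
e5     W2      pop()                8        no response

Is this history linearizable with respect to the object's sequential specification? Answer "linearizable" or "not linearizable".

linearizable

witness order: e2, e1, e3, e4
after step 1 (e2 push(19)): stack <19>
after step 2 (e1 push(95)): stack <19,95>
after step 3 (e3 pop() → 95): stack <19>
after step 4 (e4 push(10)): stack <19,10>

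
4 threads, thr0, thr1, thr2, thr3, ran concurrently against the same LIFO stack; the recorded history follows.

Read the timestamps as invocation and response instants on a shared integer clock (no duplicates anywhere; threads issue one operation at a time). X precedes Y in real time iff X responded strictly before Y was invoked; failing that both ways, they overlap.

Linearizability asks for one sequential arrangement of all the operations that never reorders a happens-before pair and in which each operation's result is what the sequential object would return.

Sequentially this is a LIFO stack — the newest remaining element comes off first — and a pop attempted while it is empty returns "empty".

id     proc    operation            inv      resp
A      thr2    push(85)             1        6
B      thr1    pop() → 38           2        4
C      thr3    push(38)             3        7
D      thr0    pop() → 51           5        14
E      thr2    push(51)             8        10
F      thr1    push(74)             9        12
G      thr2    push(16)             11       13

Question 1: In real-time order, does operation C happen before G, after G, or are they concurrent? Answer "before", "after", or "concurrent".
Answer: before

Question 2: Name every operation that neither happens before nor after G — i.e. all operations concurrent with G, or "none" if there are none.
Answer: D, F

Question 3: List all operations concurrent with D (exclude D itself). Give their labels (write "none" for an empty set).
Answer: A, C, E, F, G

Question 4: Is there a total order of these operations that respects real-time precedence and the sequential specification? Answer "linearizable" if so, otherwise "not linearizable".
linearizable

a witness: A, C, B, E, D, F, G
after step 1 (A push(85)): stack <85>
after step 2 (C push(38)): stack <85,38>
after step 3 (B pop() → 38): stack <85>
after step 4 (E push(51)): stack <85,51>
after step 5 (D pop() → 51): stack <85>
after step 6 (F push(74)): stack <85,74>
after step 7 (G push(16)): stack <85,74,16>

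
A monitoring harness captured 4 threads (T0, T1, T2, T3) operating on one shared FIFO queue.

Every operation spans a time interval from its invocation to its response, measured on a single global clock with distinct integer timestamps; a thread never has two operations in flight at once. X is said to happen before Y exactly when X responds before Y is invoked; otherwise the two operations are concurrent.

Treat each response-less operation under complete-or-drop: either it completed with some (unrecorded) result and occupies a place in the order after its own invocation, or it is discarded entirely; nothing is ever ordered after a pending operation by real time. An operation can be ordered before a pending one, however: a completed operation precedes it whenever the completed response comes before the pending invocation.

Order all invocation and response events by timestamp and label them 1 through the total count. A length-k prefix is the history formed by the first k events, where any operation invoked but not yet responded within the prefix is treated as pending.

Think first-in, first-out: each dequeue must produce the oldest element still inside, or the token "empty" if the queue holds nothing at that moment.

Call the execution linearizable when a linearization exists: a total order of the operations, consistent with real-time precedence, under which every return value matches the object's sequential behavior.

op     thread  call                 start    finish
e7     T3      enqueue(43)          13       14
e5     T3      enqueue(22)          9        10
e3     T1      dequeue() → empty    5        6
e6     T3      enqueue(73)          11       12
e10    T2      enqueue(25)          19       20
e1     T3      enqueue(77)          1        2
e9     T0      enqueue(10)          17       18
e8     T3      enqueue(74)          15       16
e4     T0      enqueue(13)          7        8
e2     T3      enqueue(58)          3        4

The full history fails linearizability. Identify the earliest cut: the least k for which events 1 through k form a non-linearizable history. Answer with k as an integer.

events 1..5 are linearizable; a witness order is e1, e2:
1. e1 enqueue(77), leaving queue <77>
2. e2 enqueue(58), leaving queue <77,58>
at event 6 (e3's time-6 response) nothing linearizes any more
e.g. e1, e2, e3: illegal at step 3, since e3 dequeue() → empty cannot apply there

6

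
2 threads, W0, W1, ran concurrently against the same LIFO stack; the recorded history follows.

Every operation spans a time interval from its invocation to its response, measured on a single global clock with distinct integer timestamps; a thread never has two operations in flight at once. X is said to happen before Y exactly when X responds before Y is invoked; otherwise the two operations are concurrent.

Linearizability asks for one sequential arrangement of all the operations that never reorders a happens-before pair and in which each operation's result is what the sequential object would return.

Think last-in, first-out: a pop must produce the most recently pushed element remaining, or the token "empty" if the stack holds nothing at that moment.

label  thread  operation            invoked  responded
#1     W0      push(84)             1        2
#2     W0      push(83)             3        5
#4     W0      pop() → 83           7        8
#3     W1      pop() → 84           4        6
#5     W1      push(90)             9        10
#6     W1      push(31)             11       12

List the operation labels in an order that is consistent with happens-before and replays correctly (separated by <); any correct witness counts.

1. #1 push(84), leaving stack <84>
2. #3 pop() → 84, leaving stack <>
3. #2 push(83), leaving stack <83>
4. #4 pop() → 83, leaving stack <>
5. #5 push(90), leaving stack <90>
6. #6 push(31), leaving stack <90,31>

#1 < #3 < #2 < #4 < #5 < #6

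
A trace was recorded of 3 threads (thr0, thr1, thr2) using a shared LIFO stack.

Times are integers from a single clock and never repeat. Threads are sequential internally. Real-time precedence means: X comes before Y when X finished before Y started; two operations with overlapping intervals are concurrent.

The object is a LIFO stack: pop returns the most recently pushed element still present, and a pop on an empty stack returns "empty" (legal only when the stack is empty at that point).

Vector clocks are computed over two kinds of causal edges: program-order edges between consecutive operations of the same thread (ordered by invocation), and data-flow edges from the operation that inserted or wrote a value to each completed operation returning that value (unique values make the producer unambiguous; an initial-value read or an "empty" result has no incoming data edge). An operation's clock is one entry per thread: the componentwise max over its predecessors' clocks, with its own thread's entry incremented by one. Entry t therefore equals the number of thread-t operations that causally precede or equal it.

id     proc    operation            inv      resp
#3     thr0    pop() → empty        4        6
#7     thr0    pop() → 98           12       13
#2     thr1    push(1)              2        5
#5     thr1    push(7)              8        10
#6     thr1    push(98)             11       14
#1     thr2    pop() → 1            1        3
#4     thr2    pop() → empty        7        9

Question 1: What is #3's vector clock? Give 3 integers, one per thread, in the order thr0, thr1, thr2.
invoked at 2, #2 has no predecessors; its own thr1 bump gives (0, 1, 0)
invoked at 4, #3 has no predecessors; its own thr0 bump gives (1, 0, 0)
#1 (invocation 1): componentwise max over VC(#2)=(0, 1, 0), +1 at thr2, giving (0, 1, 1)
#5 (invocation 8): componentwise max over VC(#2)=(0, 1, 0), +1 at thr1, giving (0, 2, 0)
#4 (invocation 7): componentwise max over VC(#1)=(0, 1, 1), +1 at thr2, giving (0, 1, 2)
#6 (invocation 11): componentwise max over VC(#5)=(0, 2, 0), +1 at thr1, giving (0, 3, 0)
#7 (invocation 12): componentwise max over VC(#3)=(1, 0, 0), VC(#6)=(0, 3, 0), +1 at thr0, giving (2, 3, 0)
target: VC(#3) = (1, 0, 0)

(1, 0, 0)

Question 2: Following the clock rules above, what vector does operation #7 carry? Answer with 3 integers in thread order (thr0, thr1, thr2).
#2, invoked 2, has no incoming edges; only thr1's bump applies → (0, 1, 0)
#3, invoked 4, has no incoming edges; only thr0's bump applies → (1, 0, 0)
invoked at 1, #1 merges VC(#2)=(0, 1, 0) and bumps thr2's slot → (0, 1, 1)
invoked at 8, #5 merges VC(#2)=(0, 1, 0) and bumps thr1's slot → (0, 2, 0)
invoked at 7, #4 merges VC(#1)=(0, 1, 1) and bumps thr2's slot → (0, 1, 2)
invoked at 11, #6 merges VC(#5)=(0, 2, 0) and bumps thr1's slot → (0, 3, 0)
invoked at 12, #7 merges VC(#3)=(1, 0, 0), VC(#6)=(0, 3, 0) and bumps thr0's slot → (2, 3, 0)
target: VC(#7) = (2, 3, 0)

(2, 3, 0)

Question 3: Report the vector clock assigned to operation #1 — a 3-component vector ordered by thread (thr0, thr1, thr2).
VC(#2, invoked at 2): no causal predecessors; +1 on thr1 → (0, 1, 0)
VC(#3, invoked at 4): no causal predecessors; +1 on thr0 → (1, 0, 0)
VC(#1, invoked at 1): max of VC(#2)=(0, 1, 0), then +1 on thread thr2 → (0, 1, 1)
VC(#5, invoked at 8): max of VC(#2)=(0, 1, 0), then +1 on thread thr1 → (0, 2, 0)
VC(#4, invoked at 7): max of VC(#1)=(0, 1, 1), then +1 on thread thr2 → (0, 1, 2)
VC(#6, invoked at 11): max of VC(#5)=(0, 2, 0), then +1 on thread thr1 → (0, 3, 0)
VC(#7, invoked at 12): max of VC(#3)=(1, 0, 0), VC(#6)=(0, 3, 0), then +1 on thread thr0 → (2, 3, 0)
target: VC(#1) = (0, 1, 1)

(0, 1, 1)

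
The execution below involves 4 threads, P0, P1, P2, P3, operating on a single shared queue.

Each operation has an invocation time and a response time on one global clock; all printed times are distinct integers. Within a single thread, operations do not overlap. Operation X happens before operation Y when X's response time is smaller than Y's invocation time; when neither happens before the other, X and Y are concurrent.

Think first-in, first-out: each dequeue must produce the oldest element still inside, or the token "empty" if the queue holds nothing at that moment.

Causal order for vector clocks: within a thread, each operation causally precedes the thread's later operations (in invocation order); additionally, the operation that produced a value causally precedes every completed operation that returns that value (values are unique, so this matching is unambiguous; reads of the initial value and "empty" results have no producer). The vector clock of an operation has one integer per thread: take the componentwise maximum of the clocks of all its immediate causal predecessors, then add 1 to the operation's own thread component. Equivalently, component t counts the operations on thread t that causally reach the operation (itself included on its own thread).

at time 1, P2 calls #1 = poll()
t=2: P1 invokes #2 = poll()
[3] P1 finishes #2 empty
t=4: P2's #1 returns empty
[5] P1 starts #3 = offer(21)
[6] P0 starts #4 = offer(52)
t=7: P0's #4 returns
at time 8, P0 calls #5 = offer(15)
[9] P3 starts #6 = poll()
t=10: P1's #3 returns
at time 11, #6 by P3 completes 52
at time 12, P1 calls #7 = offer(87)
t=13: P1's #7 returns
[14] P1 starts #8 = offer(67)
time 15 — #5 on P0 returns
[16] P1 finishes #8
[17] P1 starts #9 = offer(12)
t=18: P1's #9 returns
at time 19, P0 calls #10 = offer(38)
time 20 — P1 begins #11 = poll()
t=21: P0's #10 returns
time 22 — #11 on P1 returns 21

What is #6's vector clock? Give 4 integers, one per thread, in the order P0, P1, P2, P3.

#1 (invocation 1): nothing precedes it; P2's component alone gives (0, 0, 1, 0)
#2 (invocation 2): nothing precedes it; P1's component alone gives (0, 1, 0, 0)
#4 (invocation 6): nothing precedes it; P0's component alone gives (1, 0, 0, 0)
merge at #3 (invoked 5): VC(#2)=(0, 1, 0, 0), own-thread bump on P1 → (0, 2, 0, 0)
merge at #6 (invoked 9): VC(#4)=(1, 0, 0, 0), own-thread bump on P3 → (1, 0, 0, 1)
merge at #5 (invoked 8): VC(#4)=(1, 0, 0, 0), own-thread bump on P0 → (2, 0, 0, 0)
merge at #7 (invoked 12): VC(#3)=(0, 2, 0, 0), own-thread bump on P1 → (0, 3, 0, 0)
merge at #10 (invoked 19): VC(#5)=(2, 0, 0, 0), own-thread bump on P0 → (3, 0, 0, 0)
merge at #8 (invoked 14): VC(#7)=(0, 3, 0, 0), own-thread bump on P1 → (0, 4, 0, 0)
merge at #9 (invoked 17): VC(#8)=(0, 4, 0, 0), own-thread bump on P1 → (0, 5, 0, 0)
merge at #11 (invoked 20): VC(#3)=(0, 2, 0, 0), VC(#9)=(0, 5, 0, 0), own-thread bump on P1 → (0, 6, 0, 0)
target: VC(#6) = (1, 0, 0, 1)

(1, 0, 0, 1)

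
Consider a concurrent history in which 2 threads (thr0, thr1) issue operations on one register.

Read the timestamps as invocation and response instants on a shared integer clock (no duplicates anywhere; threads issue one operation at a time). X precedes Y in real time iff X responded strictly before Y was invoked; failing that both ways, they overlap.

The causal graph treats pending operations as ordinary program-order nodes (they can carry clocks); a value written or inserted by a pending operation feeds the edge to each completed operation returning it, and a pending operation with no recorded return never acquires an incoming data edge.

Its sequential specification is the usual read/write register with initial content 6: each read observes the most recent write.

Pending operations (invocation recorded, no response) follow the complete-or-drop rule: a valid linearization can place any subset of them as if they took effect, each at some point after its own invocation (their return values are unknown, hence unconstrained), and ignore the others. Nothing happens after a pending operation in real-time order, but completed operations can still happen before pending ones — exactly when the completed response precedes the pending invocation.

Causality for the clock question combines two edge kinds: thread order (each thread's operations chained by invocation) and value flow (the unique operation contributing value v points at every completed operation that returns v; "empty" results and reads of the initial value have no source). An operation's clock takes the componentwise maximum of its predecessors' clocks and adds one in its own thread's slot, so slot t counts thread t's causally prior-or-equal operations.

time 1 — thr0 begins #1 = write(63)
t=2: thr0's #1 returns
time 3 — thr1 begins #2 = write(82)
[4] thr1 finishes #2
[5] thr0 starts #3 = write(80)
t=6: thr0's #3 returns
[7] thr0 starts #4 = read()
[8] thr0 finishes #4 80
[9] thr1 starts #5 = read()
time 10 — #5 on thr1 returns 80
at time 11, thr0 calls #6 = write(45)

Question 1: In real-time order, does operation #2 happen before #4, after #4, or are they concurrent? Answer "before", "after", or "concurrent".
Answer: before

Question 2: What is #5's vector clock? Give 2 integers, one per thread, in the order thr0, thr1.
Answer: (2, 2)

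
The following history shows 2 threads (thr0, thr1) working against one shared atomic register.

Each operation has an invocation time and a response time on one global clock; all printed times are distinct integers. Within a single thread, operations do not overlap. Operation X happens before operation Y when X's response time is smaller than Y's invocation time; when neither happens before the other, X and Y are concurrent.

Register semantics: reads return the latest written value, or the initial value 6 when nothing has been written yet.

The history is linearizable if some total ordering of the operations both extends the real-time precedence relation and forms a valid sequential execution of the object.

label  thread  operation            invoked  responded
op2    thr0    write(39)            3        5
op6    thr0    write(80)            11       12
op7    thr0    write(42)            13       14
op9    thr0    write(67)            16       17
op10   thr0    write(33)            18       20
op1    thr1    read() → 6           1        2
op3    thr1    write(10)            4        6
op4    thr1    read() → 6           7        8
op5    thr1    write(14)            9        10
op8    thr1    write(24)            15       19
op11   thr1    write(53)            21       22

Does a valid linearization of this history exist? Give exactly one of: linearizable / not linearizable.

not linearizable

the violation lands at event 8, op4's response at time 8: events 1..7 linearize, events 1..8 do not
2 orders of the 4 completed atomic register ops respect real time; none is legal
for example op1, op2, op3, op4 fails at step 4: op4 read() → 6 is not legal there
for example op1, op3, op2, op4 fails at step 4: op4 read() → 6 is not legal there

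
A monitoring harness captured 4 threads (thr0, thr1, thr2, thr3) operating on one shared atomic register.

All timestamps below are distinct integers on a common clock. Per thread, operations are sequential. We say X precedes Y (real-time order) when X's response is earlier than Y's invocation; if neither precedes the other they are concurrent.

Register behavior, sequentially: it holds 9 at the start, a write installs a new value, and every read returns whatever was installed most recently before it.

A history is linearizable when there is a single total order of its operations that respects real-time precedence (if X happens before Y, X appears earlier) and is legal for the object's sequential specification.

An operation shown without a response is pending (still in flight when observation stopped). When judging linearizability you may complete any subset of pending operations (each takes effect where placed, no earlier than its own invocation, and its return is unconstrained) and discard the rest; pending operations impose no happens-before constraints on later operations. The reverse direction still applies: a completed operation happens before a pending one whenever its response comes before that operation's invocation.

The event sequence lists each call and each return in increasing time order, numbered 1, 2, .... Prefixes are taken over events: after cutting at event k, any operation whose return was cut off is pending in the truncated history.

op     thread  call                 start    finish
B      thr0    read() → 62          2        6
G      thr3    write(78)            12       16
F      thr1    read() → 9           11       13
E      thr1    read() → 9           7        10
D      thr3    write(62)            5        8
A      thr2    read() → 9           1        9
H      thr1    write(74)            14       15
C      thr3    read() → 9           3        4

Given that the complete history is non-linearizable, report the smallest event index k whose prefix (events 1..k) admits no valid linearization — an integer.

events 1..9 are still linearizable — one witness is A, C, D, B:
step 1: A read() → 9 — value 9
step 2: C read() → 9 — value 9
step 3: D write(62) — value 62
step 4: B read() → 62 — value 62
include event 10 — E responding at 10 — and every candidate order breaks
for example A, B, C, D, E fails at step 2: B read() → 62 is not legal there
for example A, B, C, E, D fails at step 2: B read() → 62 is not legal there

10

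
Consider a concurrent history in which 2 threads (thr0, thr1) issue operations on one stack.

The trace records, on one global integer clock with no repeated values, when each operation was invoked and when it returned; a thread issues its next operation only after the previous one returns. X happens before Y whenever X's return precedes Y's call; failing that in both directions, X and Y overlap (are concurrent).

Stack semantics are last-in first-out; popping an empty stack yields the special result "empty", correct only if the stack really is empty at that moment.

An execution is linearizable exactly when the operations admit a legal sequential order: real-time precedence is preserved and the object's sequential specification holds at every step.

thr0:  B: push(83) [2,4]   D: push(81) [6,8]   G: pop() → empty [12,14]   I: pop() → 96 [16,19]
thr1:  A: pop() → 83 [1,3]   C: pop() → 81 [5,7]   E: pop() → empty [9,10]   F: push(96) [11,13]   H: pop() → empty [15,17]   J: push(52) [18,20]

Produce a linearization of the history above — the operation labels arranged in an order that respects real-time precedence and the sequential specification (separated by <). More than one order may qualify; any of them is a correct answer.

B < A < D < C < E < G < F < I < H < J

after step 1 (B push(83)): stack <83>
after step 2 (A pop() → 83): stack <>
after step 3 (D push(81)): stack <81>
after step 4 (C pop() → 81): stack <>
after step 5 (E pop() → empty): stack <>
after step 6 (G pop() → empty): stack <>
after step 7 (F push(96)): stack <96>
after step 8 (I pop() → 96): stack <>
after step 9 (H pop() → empty): stack <>
after step 10 (J push(52)): stack <52>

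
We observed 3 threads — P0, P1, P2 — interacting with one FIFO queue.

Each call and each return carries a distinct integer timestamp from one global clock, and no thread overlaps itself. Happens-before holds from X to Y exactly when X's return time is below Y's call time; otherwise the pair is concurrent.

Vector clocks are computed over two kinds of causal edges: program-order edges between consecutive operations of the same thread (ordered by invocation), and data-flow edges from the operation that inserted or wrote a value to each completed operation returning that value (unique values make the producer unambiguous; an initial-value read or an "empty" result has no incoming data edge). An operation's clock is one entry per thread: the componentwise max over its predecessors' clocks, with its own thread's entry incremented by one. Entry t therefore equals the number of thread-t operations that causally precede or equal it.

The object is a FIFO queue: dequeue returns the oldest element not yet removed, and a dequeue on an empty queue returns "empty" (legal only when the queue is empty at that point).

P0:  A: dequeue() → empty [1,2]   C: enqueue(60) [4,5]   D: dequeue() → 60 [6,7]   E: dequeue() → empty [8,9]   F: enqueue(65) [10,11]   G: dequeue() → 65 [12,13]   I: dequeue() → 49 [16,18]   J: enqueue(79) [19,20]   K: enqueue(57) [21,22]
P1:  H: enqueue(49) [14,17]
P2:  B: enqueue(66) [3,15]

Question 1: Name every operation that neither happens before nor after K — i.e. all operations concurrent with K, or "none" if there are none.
concurrent with K ([21,22]): every op whose interval crosses 21..22
A [1,2]: before
B [3,15]: before
C [4,5]: before
D [6,7]: before
E [8,9]: before
F [10,11]: before
G [12,13]: before
H [14,17]: before
I [16,18]: before
J [19,20]: before

none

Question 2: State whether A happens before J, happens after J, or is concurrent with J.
A spans [1,2], J spans [19,20]
resp(A)=2 < inv(J)=19

before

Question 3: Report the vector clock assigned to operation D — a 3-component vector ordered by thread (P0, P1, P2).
no predecessors for B (invoked 3): P2 increments from zero → (0, 0, 1)
no predecessors for H (invoked 14): P1 increments from zero → (0, 1, 0)
no predecessors for A (invoked 1): P0 increments from zero → (1, 0, 0)
C (invocation 4): componentwise max over VC(A)=(1, 0, 0), +1 at P0, giving (2, 0, 0)
D (invocation 6): componentwise max over VC(C)=(2, 0, 0), +1 at P0, giving (3, 0, 0)
E (invocation 8): componentwise max over VC(D)=(3, 0, 0), +1 at P0, giving (4, 0, 0)
F (invocation 10): componentwise max over VC(E)=(4, 0, 0), +1 at P0, giving (5, 0, 0)
G (invocation 12): componentwise max over VC(F)=(5, 0, 0), +1 at P0, giving (6, 0, 0)
I (invocation 16): componentwise max over VC(G)=(6, 0, 0), VC(H)=(0, 1, 0), +1 at P0, giving (7, 1, 0)
J (invocation 19): componentwise max over VC(I)=(7, 1, 0), +1 at P0, giving (8, 1, 0)
K (invocation 21): componentwise max over VC(J)=(8, 1, 0), +1 at P0, giving (9, 1, 0)
target: VC(D) = (3, 0, 0)

(3, 0, 0)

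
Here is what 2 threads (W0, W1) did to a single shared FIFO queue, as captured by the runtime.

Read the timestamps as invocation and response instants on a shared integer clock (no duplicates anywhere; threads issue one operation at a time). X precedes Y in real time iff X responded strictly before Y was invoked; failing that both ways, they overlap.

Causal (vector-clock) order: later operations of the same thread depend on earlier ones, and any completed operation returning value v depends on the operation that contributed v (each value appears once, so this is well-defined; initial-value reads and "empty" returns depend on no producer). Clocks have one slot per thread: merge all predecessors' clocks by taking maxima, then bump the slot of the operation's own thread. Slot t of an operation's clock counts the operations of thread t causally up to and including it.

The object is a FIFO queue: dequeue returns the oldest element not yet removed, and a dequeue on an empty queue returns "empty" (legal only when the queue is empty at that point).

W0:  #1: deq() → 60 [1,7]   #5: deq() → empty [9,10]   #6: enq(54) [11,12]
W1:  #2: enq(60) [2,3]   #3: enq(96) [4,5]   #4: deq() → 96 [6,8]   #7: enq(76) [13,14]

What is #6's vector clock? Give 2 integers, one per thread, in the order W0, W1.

root op #2, invoked 2: fresh clock plus W1's own tick → (0, 1)
VC(#3, invoked at 4): max of VC(#2)=(0, 1), then +1 on thread W1 → (0, 2)
VC(#1, invoked at 1): max of VC(#2)=(0, 1), then +1 on thread W0 → (1, 1)
VC(#4, invoked at 6): max of VC(#3)=(0, 2), then +1 on thread W1 → (0, 3)
VC(#5, invoked at 9): max of VC(#1)=(1, 1), then +1 on thread W0 → (2, 1)
VC(#7, invoked at 13): max of VC(#4)=(0, 3), then +1 on thread W1 → (0, 4)
VC(#6, invoked at 11): max of VC(#5)=(2, 1), then +1 on thread W0 → (3, 1)
target: VC(#6) = (3, 1)

(3, 1)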